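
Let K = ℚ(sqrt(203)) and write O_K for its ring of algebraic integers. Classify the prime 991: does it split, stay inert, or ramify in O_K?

remains prime (inert)

Since 203 ≢ 1 mod 4, the ring of integers is ℤ[√203] with discriminant 4·203 = 812.
disc(K) = 812 is not divisible by 991; 991 is unramified.
(203/991) = 203^495 mod 991 = 990, giving Legendre symbol -1.
(203/991) = -1, so 991 is inert.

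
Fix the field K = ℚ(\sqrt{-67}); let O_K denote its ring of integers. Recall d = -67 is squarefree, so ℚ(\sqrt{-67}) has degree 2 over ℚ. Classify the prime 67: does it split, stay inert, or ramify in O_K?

ramifies in O_K

d = -67 ≡ 1 (mod 4), so O_K = ℤ[(1+√-67)/2] and disc(K) = d = -67.
Ramification test: 67 | -67. The prime 67 ramifies in K.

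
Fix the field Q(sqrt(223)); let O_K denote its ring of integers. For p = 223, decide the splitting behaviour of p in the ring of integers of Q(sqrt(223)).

Since 223 ≢ 1 mod 4, the ring of integers is ℤ[√223] with discriminant 4·223 = 892.
disc(K) = 892 = 223·4, so p = 223 is ramified.

223 is ramified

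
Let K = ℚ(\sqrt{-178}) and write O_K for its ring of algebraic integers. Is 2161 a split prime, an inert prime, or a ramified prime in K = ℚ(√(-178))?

splits completely

d = -178 ≡ 2 (mod 4), so O_K = ℤ[√-178] and disc(K) = 4d = -712.
disc(K) = -712 is not divisible by 2161; 2161 is unramified.
Legendre symbol by Euler's criterion: (-178/2161) ≡ (-178)^1080 ≡ 1 (mod 2161), i.e. (-178/2161) = 1.
d is a quadratic residue mod p, hence 2161 splits in O_K.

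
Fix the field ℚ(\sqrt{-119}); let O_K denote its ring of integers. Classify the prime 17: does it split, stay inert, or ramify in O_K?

ramified

-119 mod 4 = 1, hence disc K = -119 and O_K = ℤ[(1+√-119)/2].
Ramification test: 17 | -119. The prime 17 ramifies in K.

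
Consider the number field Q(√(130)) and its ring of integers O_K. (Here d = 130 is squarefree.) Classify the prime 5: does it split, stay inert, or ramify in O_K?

ramified — (5) = 𝔭²

130 mod 4 = 2, hence disc K = 4·130 = 520 and O_K = ℤ[√130].
Ramification test: 5 | 520. The prime 5 ramifies in K.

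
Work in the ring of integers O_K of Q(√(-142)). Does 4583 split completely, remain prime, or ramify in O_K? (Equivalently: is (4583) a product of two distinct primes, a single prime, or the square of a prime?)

inert — (4583) stays prime in O_K

d = -142 ≡ 2 (mod 4), so O_K = ℤ[√-142] and disc(K) = 4d = -568.
4583 ∤ -568, so 4583 is unramified.
Euler's criterion: (-142)^2291 mod 4583 = 4582. Thus (-142|4583) = -1.
(-142/4583) = -1, so 4583 is inert.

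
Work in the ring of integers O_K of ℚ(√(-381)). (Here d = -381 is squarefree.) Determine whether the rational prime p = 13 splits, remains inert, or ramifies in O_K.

p splits

-381 mod 4 = 3, hence disc K = 4·(-381) = -1524 and O_K = ℤ[√-381].
13 ∤ -1524, so 13 is unramified.
Euler's criterion: (-381)^6 mod 13 = 1. Thus (-381|13) = 1.
d is a quadratic residue mod p, hence 13 splits in O_K.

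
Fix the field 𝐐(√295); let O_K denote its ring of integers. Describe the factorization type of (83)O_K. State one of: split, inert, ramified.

d = 295 ≡ 3 (mod 4), so O_K = ℤ[√295] and disc(K) = 4d = 1180.
83 ∤ 1180, so 83 is unramified.
(295/83) = 46^41 mod 83 = 82, giving Legendre symbol -1.
Legendre symbol -1 ⇒ 83 is inert.

inert — (83) stays prime in O_K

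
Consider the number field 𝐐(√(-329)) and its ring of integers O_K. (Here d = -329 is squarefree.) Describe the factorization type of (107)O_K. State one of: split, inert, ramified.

p splits

-329 mod 4 = 3, hence disc K = 4·(-329) = -1316 and O_K = ℤ[√-329].
Since gcd(107, -1316) = 1 the prime 107 does not ramify.
Euler's criterion: (-329)^53 mod 107 = 1. Thus (-329|107) = 1.
Legendre symbol 1 ⇒ 107 is split.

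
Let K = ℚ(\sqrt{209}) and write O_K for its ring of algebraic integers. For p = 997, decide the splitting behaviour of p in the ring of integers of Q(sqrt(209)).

p is inert

209 mod 4 = 1, hence disc K = 209 and O_K = ℤ[(1+√209)/2].
disc(K) = 209 is not divisible by 997; 997 is unramified.
Compute (209/997) via Euler: 209^((997-1)/2) mod 997 = 996, so (209/997) = -1.
Legendre symbol -1 ⇒ 997 is inert.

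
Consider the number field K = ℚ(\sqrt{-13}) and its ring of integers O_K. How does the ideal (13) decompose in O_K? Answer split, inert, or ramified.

d = -13 ≡ 3 (mod 4), so O_K = ℤ[√-13] and disc(K) = 4d = -52.
Ramification test: 13 | -52. The prime 13 ramifies in K.

13 is ramified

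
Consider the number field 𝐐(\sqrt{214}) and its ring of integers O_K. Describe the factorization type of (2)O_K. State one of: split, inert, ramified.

d = 214 ≡ 2 (mod 4), so O_K = ℤ[√214] and disc(K) = 4d = 856.
2 divides disc(K) = 856, so 2 ramifies.

p ramifies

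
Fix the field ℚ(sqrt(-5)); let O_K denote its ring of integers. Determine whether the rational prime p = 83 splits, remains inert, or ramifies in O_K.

split — (83) = 𝔭₁𝔭₂ with 𝔭₁ ≠ 𝔭₂

d = -5 ≡ 3 (mod 4), so O_K = ℤ[√-5] and disc(K) = 4d = -20.
83 ∤ -20, so 83 is unramified.
Compute (-5/83) via Euler: 78^((83-1)/2) mod 83 = 1, so (-5/83) = 1.
d is a quadratic residue mod p, hence 83 splits in O_K.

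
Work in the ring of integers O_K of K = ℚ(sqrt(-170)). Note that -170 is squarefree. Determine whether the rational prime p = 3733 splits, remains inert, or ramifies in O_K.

Since -170 ≢ 1 mod 4, the ring of integers is ℤ[√-170] with discriminant 4·(-170) = -680.
disc(K) = -680 is not divisible by 3733; 3733 is unramified.
Legendre symbol by Euler's criterion: (-170/3733) ≡ (-170)^1866 ≡ 3732 (mod 3733), i.e. (-170/3733) = -1.
Legendre symbol -1 ⇒ 3733 is inert.

3733 remains inert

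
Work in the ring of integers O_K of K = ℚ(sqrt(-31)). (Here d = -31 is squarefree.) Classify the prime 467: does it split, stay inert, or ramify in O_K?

p splits

d = -31 ≡ 1 (mod 4), so O_K = ℤ[(1+√-31)/2] and disc(K) = d = -31.
467 ∤ -31, so 467 is unramified.
Compute (-31/467) via Euler: 436^((467-1)/2) mod 467 = 1, so (-31/467) = 1.
Legendre symbol 1 ⇒ 467 is split.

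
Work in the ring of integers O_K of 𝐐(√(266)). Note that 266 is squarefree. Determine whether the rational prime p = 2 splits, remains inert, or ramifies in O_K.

2 is ramified

d = 266 ≡ 2 (mod 4), so O_K = ℤ[√266] and disc(K) = 4d = 1064.
disc(K) = 1064 = 2·532, so p = 2 is ramified.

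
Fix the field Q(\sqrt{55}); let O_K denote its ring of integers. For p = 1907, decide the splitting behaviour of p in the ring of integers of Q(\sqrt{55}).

Since 55 ≢ 1 mod 4, the ring of integers is ℤ[√55] with discriminant 4·55 = 220.
disc(K) = 220 is not divisible by 1907; 1907 is unramified.
Legendre symbol by Euler's criterion: (55/1907) ≡ 55^953 ≡ 1 (mod 1907), i.e. (55/1907) = 1.
(55/1907) = 1, so 1907 splits.

p splits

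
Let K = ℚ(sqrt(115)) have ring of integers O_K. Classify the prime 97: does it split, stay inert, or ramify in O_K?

Since 115 ≢ 1 mod 4, the ring of integers is ℤ[√115] with discriminant 4·115 = 460.
disc(K) = 460 is not divisible by 97; 97 is unramified.
(115/97) = 18^48 mod 97 = 1, giving Legendre symbol 1.
Legendre symbol 1 ⇒ 97 is split.

split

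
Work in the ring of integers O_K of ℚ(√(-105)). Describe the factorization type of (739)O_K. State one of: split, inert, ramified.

-105 mod 4 = 3, hence disc K = 4·(-105) = -420 and O_K = ℤ[√-105].
739 ∤ -420, so 739 is unramified.
Legendre symbol by Euler's criterion: (-105/739) ≡ (-105)^369 ≡ 738 (mod 739), i.e. (-105/739) = -1.
(-105/739) = -1, so 739 is inert.

remains prime (inert)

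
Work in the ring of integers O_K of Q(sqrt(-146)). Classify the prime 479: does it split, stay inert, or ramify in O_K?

479 remains inert

Since -146 ≢ 1 mod 4, the ring of integers is ℤ[√-146] with discriminant 4·(-146) = -584.
Since gcd(479, -584) = 1 the prime 479 does not ramify.
Legendre symbol by Euler's criterion: (-146/479) ≡ (-146)^239 ≡ 478 (mod 479), i.e. (-146/479) = -1.
(-146/479) = -1, so 479 is inert.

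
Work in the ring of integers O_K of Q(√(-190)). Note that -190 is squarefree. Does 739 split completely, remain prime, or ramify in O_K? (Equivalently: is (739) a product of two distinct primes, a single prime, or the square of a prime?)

d = -190 ≡ 2 (mod 4), so O_K = ℤ[√-190] and disc(K) = 4d = -760.
disc(K) = -760 is not divisible by 739; 739 is unramified.
Legendre symbol by Euler's criterion: (-190/739) ≡ (-190)^369 ≡ 738 (mod 739), i.e. (-190/739) = -1.
d is a non-residue mod p, hence 739 remains inert in O_K.

remains prime (inert)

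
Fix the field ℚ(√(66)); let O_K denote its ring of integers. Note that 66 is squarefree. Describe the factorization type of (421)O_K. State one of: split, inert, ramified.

remains prime (inert)

Since 66 ≢ 1 mod 4, the ring of integers is ℤ[√66] with discriminant 4·66 = 264.
disc(K) = 264 is not divisible by 421; 421 is unramified.
(66/421) = 66^210 mod 421 = 420, giving Legendre symbol -1.
d is a non-residue mod p, hence 421 remains inert in O_K.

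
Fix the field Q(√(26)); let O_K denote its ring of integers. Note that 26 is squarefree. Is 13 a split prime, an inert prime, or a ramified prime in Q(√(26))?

13 is ramified

26 mod 4 = 2, hence disc K = 4·26 = 104 and O_K = ℤ[√26].
Ramification test: 13 | 104. The prime 13 ramifies in K.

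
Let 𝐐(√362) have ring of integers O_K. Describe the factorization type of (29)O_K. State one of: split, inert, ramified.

inert — (29) stays prime in O_K

Since 362 ≢ 1 mod 4, the ring of integers is ℤ[√362] with discriminant 4·362 = 1448.
Since gcd(29, 1448) = 1 the prime 29 does not ramify.
Legendre symbol by Euler's criterion: (362/29) ≡ 362^14 ≡ 28 (mod 29), i.e. (362/29) = -1.
d is a non-residue mod p, hence 29 remains inert in O_K.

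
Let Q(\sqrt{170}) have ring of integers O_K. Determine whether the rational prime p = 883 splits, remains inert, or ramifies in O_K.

split

d = 170 ≡ 2 (mod 4), so O_K = ℤ[√170] and disc(K) = 4d = 680.
883 ∤ 680, so 883 is unramified.
(170/883) = 170^441 mod 883 = 1, giving Legendre symbol 1.
(170/883) = 1, so 883 splits.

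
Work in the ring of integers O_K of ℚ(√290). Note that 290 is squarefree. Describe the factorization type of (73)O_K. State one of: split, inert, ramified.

split — (73) = 𝔭₁𝔭₂ with 𝔭₁ ≠ 𝔭₂

290 mod 4 = 2, hence disc K = 4·290 = 1160 and O_K = ℤ[√290].
Since gcd(73, 1160) = 1 the prime 73 does not ramify.
(290/73) = 71^36 mod 73 = 1, giving Legendre symbol 1.
(290/73) = 1, so 73 splits.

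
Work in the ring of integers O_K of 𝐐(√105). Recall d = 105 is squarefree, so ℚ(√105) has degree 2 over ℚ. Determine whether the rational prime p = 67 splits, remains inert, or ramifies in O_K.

d = 105 ≡ 1 (mod 4), so O_K = ℤ[(1+√105)/2] and disc(K) = d = 105.
Since gcd(67, 105) = 1 the prime 67 does not ramify.
(105/67) = 38^33 mod 67 = 66, giving Legendre symbol -1.
(105/67) = -1, so 67 is inert.

67 remains inert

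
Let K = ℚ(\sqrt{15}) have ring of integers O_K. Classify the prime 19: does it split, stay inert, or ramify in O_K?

remains prime (inert)

d = 15 ≡ 3 (mod 4), so O_K = ℤ[√15] and disc(K) = 4d = 60.
disc(K) = 60 is not divisible by 19; 19 is unramified.
Legendre symbol by Euler's criterion: (15/19) ≡ 15^9 ≡ 18 (mod 19), i.e. (15/19) = -1.
Legendre symbol -1 ⇒ 19 is inert.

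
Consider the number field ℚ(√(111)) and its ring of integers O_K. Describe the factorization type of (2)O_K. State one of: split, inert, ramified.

ramifies in O_K

Since 111 ≢ 1 mod 4, the ring of integers is ℤ[√111] with discriminant 4·111 = 444.
Ramification test: 2 | 444. The prime 2 ramifies in K.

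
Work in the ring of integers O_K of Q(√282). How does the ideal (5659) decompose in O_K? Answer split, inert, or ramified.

d = 282 ≡ 2 (mod 4), so O_K = ℤ[√282] and disc(K) = 4d = 1128.
disc(K) = 1128 is not divisible by 5659; 5659 is unramified.
Compute (282/5659) via Euler: 282^((5659-1)/2) mod 5659 = 1, so (282/5659) = 1.
d is a quadratic residue mod p, hence 5659 splits in O_K.

splits completely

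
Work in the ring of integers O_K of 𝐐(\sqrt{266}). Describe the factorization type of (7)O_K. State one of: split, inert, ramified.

7 is ramified

Since 266 ≢ 1 mod 4, the ring of integers is ℤ[√266] with discriminant 4·266 = 1064.
7 divides disc(K) = 1064, so 7 ramifies.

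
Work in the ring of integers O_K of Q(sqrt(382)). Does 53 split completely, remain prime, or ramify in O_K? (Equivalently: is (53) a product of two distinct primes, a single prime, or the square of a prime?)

split

Since 382 ≢ 1 mod 4, the ring of integers is ℤ[√382] with discriminant 4·382 = 1528.
disc(K) = 1528 is not divisible by 53; 53 is unramified.
(382/53) = 11^26 mod 53 = 1, giving Legendre symbol 1.
(382/53) = 1, so 53 splits.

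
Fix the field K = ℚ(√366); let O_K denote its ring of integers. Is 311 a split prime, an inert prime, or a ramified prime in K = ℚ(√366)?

366 mod 4 = 2, hence disc K = 4·366 = 1464 and O_K = ℤ[√366].
disc(K) = 1464 is not divisible by 311; 311 is unramified.
Compute (366/311) via Euler: 55^((311-1)/2) mod 311 = 310, so (366/311) = -1.
Legendre symbol -1 ⇒ 311 is inert.

inert — (311) stays prime in O_K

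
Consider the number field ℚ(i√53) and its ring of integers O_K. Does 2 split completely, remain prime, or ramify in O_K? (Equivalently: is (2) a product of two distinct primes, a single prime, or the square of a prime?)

-53 mod 4 = 3, hence disc K = 4·(-53) = -212 and O_K = ℤ[√-53].
2 divides disc(K) = -212, so 2 ramifies.

2 is ramified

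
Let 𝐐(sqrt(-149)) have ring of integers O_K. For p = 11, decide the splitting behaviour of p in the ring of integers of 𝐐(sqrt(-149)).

d = -149 ≡ 3 (mod 4), so O_K = ℤ[√-149] and disc(K) = 4d = -596.
11 ∤ -596, so 11 is unramified.
Compute (-149/11) via Euler: 5^((11-1)/2) mod 11 = 1, so (-149/11) = 1.
(-149/11) = 1, so 11 splits.

11 splits in O_K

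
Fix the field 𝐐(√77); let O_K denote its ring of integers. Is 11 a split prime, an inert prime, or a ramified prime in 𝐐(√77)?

77 mod 4 = 1, hence disc K = 77 and O_K = ℤ[(1+√77)/2].
disc(K) = 77 = 11·7, so p = 11 is ramified.

ramified — (11) = 𝔭²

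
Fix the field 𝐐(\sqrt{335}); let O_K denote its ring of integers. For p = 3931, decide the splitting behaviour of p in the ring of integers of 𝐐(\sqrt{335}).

3931 splits in O_K

d = 335 ≡ 3 (mod 4), so O_K = ℤ[√335] and disc(K) = 4d = 1340.
3931 ∤ 1340, so 3931 is unramified.
Euler's criterion: 335^1965 mod 3931 = 1. Thus (335|3931) = 1.
(335/3931) = 1, so 3931 splits.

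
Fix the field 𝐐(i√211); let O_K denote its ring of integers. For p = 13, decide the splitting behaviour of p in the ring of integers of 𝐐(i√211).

split

Since -211 ≡ 1 mod 4, the ring of integers is ℤ[(1+√-211)/2] with discriminant -211.
Since gcd(13, -211) = 1 the prime 13 does not ramify.
(-211/13) = 10^6 mod 13 = 1, giving Legendre symbol 1.
(-211/13) = 1, so 13 splits.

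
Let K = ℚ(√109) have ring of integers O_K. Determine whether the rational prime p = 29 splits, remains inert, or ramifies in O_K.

d = 109 ≡ 1 (mod 4), so O_K = ℤ[(1+√109)/2] and disc(K) = d = 109.
disc(K) = 109 is not divisible by 29; 29 is unramified.
(109/29) = 22^14 mod 29 = 1, giving Legendre symbol 1.
(109/29) = 1, so 29 splits.

split — (29) = 𝔭₁𝔭₂ with 𝔭₁ ≠ 𝔭₂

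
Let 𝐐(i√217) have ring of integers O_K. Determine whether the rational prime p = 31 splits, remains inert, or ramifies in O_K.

d = -217 ≡ 3 (mod 4), so O_K = ℤ[√-217] and disc(K) = 4d = -868.
disc(K) = -868 = 31·(-28), so p = 31 is ramified.

31 is ramified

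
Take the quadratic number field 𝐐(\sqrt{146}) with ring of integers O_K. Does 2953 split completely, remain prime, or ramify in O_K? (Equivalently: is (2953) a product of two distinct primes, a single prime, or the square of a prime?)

146 mod 4 = 2, hence disc K = 4·146 = 584 and O_K = ℤ[√146].
disc(K) = 584 is not divisible by 2953; 2953 is unramified.
(146/2953) = 146^1476 mod 2953 = 2952, giving Legendre symbol -1.
Legendre symbol -1 ⇒ 2953 is inert.

inert — (2953) stays prime in O_K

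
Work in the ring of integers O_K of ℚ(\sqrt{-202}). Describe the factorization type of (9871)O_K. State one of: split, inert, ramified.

split — (9871) = 𝔭₁𝔭₂ with 𝔭₁ ≠ 𝔭₂

Since -202 ≢ 1 mod 4, the ring of integers is ℤ[√-202] with discriminant 4·(-202) = -808.
disc(K) = -808 is not divisible by 9871; 9871 is unramified.
Compute (-202/9871) via Euler: 9669^((9871-1)/2) mod 9871 = 1, so (-202/9871) = 1.
(-202/9871) = 1, so 9871 splits.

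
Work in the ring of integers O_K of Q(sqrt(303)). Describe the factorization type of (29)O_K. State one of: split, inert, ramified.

303 mod 4 = 3, hence disc K = 4·303 = 1212 and O_K = ℤ[√303].
disc(K) = 1212 is not divisible by 29; 29 is unramified.
Compute (303/29) via Euler: 13^((29-1)/2) mod 29 = 1, so (303/29) = 1.
d is a quadratic residue mod p, hence 29 splits in O_K.

splits completely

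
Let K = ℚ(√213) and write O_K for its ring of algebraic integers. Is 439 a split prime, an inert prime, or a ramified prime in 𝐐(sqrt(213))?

inert

213 mod 4 = 1, hence disc K = 213 and O_K = ℤ[(1+√213)/2].
disc(K) = 213 is not divisible by 439; 439 is unramified.
Legendre symbol by Euler's criterion: (213/439) ≡ 213^219 ≡ 438 (mod 439), i.e. (213/439) = -1.
(213/439) = -1, so 439 is inert.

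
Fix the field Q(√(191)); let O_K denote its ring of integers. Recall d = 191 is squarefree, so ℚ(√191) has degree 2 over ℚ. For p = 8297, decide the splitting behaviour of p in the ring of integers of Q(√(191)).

Since 191 ≢ 1 mod 4, the ring of integers is ℤ[√191] with discriminant 4·191 = 764.
8297 ∤ 764, so 8297 is unramified.
Euler's criterion: 191^4148 mod 8297 = 8296. Thus (191|8297) = -1.
(191/8297) = -1, so 8297 is inert.

inert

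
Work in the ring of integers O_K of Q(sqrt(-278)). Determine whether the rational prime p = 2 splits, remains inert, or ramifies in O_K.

Since -278 ≢ 1 mod 4, the ring of integers is ℤ[√-278] with discriminant 4·(-278) = -1112.
disc(K) = -1112 = 2·(-556), so p = 2 is ramified.

p ramifies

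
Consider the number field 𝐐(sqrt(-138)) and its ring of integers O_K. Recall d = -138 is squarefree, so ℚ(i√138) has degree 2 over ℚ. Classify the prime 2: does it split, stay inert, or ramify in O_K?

-138 mod 4 = 2, hence disc K = 4·(-138) = -552 and O_K = ℤ[√-138].
Ramification test: 2 | -552. The prime 2 ramifies in K.

ramified — (2) = 𝔭²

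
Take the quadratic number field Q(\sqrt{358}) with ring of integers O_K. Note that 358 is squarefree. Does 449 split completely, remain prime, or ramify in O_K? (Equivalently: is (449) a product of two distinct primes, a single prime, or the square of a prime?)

inert

358 mod 4 = 2, hence disc K = 4·358 = 1432 and O_K = ℤ[√358].
disc(K) = 1432 is not divisible by 449; 449 is unramified.
Compute (358/449) via Euler: 358^((449-1)/2) mod 449 = 448, so (358/449) = -1.
(358/449) = -1, so 449 is inert.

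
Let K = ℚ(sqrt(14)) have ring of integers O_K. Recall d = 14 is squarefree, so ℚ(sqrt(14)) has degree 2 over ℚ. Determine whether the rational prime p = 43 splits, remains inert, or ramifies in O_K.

split — (43) = 𝔭₁𝔭₂ with 𝔭₁ ≠ 𝔭₂

14 mod 4 = 2, hence disc K = 4·14 = 56 and O_K = ℤ[√14].
disc(K) = 56 is not divisible by 43; 43 is unramified.
(14/43) = 14^21 mod 43 = 1, giving Legendre symbol 1.
(14/43) = 1, so 43 splits.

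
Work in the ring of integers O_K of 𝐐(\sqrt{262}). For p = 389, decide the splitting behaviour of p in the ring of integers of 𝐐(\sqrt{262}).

split — (389) = 𝔭₁𝔭₂ with 𝔭₁ ≠ 𝔭₂

262 mod 4 = 2, hence disc K = 4·262 = 1048 and O_K = ℤ[√262].
Since gcd(389, 1048) = 1 the prime 389 does not ramify.
(262/389) = 262^194 mod 389 = 1, giving Legendre symbol 1.
Legendre symbol 1 ⇒ 389 is split.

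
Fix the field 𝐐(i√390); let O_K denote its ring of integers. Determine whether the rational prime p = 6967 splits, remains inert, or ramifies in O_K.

-390 mod 4 = 2, hence disc K = 4·(-390) = -1560 and O_K = ℤ[√-390].
disc(K) = -1560 is not divisible by 6967; 6967 is unramified.
Legendre symbol by Euler's criterion: (-390/6967) ≡ (-390)^3483 ≡ 6966 (mod 6967), i.e. (-390/6967) = -1.
(-390/6967) = -1, so 6967 is inert.

6967 remains inert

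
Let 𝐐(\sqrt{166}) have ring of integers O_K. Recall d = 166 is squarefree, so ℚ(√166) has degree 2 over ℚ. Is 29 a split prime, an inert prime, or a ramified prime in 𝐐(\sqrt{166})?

inert

166 mod 4 = 2, hence disc K = 4·166 = 664 and O_K = ℤ[√166].
disc(K) = 664 is not divisible by 29; 29 is unramified.
Compute (166/29) via Euler: 21^((29-1)/2) mod 29 = 28, so (166/29) = -1.
Legendre symbol -1 ⇒ 29 is inert.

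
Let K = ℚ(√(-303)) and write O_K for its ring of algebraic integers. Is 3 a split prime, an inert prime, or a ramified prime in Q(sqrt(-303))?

-303 mod 4 = 1, hence disc K = -303 and O_K = ℤ[(1+√-303)/2].
disc(K) = -303 = 3·(-101), so p = 3 is ramified.

3 is ramified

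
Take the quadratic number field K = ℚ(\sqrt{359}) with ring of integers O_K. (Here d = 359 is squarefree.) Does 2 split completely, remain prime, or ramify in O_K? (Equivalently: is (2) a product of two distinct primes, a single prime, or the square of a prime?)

Since 359 ≢ 1 mod 4, the ring of integers is ℤ[√359] with discriminant 4·359 = 1436.
Ramification test: 2 | 1436. The prime 2 ramifies in K.

ramified — (2) = 𝔭²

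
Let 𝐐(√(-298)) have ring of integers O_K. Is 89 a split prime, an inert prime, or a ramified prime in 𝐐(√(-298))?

inert

-298 mod 4 = 2, hence disc K = 4·(-298) = -1192 and O_K = ℤ[√-298].
Since gcd(89, -1192) = 1 the prime 89 does not ramify.
Compute (-298/89) via Euler: 58^((89-1)/2) mod 89 = 88, so (-298/89) = -1.
Legendre symbol -1 ⇒ 89 is inert.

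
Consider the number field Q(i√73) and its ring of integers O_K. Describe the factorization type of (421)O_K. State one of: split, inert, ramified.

inert — (421) stays prime in O_K

-73 mod 4 = 3, hence disc K = 4·(-73) = -292 and O_K = ℤ[√-73].
421 ∤ -292, so 421 is unramified.
Legendre symbol by Euler's criterion: (-73/421) ≡ (-73)^210 ≡ 420 (mod 421), i.e. (-73/421) = -1.
d is a non-residue mod p, hence 421 remains inert in O_K.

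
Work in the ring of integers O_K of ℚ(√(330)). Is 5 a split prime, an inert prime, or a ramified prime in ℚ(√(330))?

ramifies in O_K

330 mod 4 = 2, hence disc K = 4·330 = 1320 and O_K = ℤ[√330].
Ramification test: 5 | 1320. The prime 5 ramifies in K.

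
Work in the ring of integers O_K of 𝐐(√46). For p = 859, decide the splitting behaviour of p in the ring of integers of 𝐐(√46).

d = 46 ≡ 2 (mod 4), so O_K = ℤ[√46] and disc(K) = 4d = 184.
Since gcd(859, 184) = 1 the prime 859 does not ramify.
Compute (46/859) via Euler: 46^((859-1)/2) mod 859 = 1, so (46/859) = 1.
Legendre symbol 1 ⇒ 859 is split.

859 splits in O_K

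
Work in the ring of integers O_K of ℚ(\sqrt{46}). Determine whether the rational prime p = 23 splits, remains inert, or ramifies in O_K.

d = 46 ≡ 2 (mod 4), so O_K = ℤ[√46] and disc(K) = 4d = 184.
23 divides disc(K) = 184, so 23 ramifies.

23 is ramified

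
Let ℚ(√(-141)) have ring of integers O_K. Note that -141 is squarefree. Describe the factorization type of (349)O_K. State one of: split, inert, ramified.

inert — (349) stays prime in O_K

d = -141 ≡ 3 (mod 4), so O_K = ℤ[√-141] and disc(K) = 4d = -564.
disc(K) = -564 is not divisible by 349; 349 is unramified.
(-141/349) = 208^174 mod 349 = 348, giving Legendre symbol -1.
d is a non-residue mod p, hence 349 remains inert in O_K.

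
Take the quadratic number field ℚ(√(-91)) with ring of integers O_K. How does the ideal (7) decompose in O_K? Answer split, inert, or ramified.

ramified

d = -91 ≡ 1 (mod 4), so O_K = ℤ[(1+√-91)/2] and disc(K) = d = -91.
disc(K) = -91 = 7·(-13), so p = 7 is ramified.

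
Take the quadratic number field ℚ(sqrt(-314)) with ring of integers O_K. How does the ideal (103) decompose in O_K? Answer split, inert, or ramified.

103 splits in O_K

Since -314 ≢ 1 mod 4, the ring of integers is ℤ[√-314] with discriminant 4·(-314) = -1256.
disc(K) = -1256 is not divisible by 103; 103 is unramified.
(-314/103) = 98^51 mod 103 = 1, giving Legendre symbol 1.
Legendre symbol 1 ⇒ 103 is split.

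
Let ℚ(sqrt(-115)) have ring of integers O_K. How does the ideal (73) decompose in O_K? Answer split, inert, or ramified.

p is inert

d = -115 ≡ 1 (mod 4), so O_K = ℤ[(1+√-115)/2] and disc(K) = d = -115.
73 ∤ -115, so 73 is unramified.
(-115/73) = 31^36 mod 73 = 72, giving Legendre symbol -1.
Legendre symbol -1 ⇒ 73 is inert.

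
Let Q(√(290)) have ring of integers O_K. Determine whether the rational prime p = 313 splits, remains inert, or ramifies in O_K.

inert — (313) stays prime in O_K

Since 290 ≢ 1 mod 4, the ring of integers is ℤ[√290] with discriminant 4·290 = 1160.
313 ∤ 1160, so 313 is unramified.
Compute (290/313) via Euler: 290^((313-1)/2) mod 313 = 312, so (290/313) = -1.
Legendre symbol -1 ⇒ 313 is inert.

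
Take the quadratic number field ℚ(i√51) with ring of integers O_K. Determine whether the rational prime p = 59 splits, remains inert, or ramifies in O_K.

d = -51 ≡ 1 (mod 4), so O_K = ℤ[(1+√-51)/2] and disc(K) = d = -51.
59 ∤ -51, so 59 is unramified.
Euler's criterion: (-51)^29 mod 59 = 58. Thus (-51|59) = -1.
(-51/59) = -1, so 59 is inert.

59 remains inert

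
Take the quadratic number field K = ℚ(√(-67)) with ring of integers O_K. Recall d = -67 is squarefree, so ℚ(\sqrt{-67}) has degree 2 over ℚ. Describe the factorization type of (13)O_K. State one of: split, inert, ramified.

p is inert

-67 mod 4 = 1, hence disc K = -67 and O_K = ℤ[(1+√-67)/2].
Since gcd(13, -67) = 1 the prime 13 does not ramify.
Compute (-67/13) via Euler: 11^((13-1)/2) mod 13 = 12, so (-67/13) = -1.
Legendre symbol -1 ⇒ 13 is inert.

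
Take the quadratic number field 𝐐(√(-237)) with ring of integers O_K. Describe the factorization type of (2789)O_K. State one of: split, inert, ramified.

d = -237 ≡ 3 (mod 4), so O_K = ℤ[√-237] and disc(K) = 4d = -948.
2789 ∤ -948, so 2789 is unramified.
(-237/2789) = 2552^1394 mod 2789 = 1, giving Legendre symbol 1.
d is a quadratic residue mod p, hence 2789 splits in O_K.

split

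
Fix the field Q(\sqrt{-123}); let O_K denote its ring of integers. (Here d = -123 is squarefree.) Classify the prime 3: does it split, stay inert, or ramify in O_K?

Since -123 ≡ 1 mod 4, the ring of integers is ℤ[(1+√-123)/2] with discriminant -123.
3 divides disc(K) = -123, so 3 ramifies.

ramified — (3) = 𝔭²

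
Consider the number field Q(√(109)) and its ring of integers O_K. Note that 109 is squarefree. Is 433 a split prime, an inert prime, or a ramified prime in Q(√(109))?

splits completely

109 mod 4 = 1, hence disc K = 109 and O_K = ℤ[(1+√109)/2].
Since gcd(433, 109) = 1 the prime 433 does not ramify.
Euler's criterion: 109^216 mod 433 = 1. Thus (109|433) = 1.
d is a quadratic residue mod p, hence 433 splits in O_K.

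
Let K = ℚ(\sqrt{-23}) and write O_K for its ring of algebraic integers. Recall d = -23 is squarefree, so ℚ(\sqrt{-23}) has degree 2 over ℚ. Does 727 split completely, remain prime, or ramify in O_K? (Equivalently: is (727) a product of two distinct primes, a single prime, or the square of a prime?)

d = -23 ≡ 1 (mod 4), so O_K = ℤ[(1+√-23)/2] and disc(K) = d = -23.
disc(K) = -23 is not divisible by 727; 727 is unramified.
Compute (-23/727) via Euler: 704^((727-1)/2) mod 727 = 726, so (-23/727) = -1.
d is a non-residue mod p, hence 727 remains inert in O_K.

inert — (727) stays prime in O_K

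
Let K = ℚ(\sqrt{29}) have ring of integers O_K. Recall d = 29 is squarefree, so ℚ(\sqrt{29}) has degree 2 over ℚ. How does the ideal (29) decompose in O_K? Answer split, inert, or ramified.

d = 29 ≡ 1 (mod 4), so O_K = ℤ[(1+√29)/2] and disc(K) = d = 29.
Ramification test: 29 | 29. The prime 29 ramifies in K.

p ramifies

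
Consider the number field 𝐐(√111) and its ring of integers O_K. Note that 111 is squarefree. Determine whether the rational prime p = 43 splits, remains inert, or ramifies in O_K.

splits completely

111 mod 4 = 3, hence disc K = 4·111 = 444 and O_K = ℤ[√111].
Since gcd(43, 444) = 1 the prime 43 does not ramify.
Compute (111/43) via Euler: 25^((43-1)/2) mod 43 = 1, so (111/43) = 1.
(111/43) = 1, so 43 splits.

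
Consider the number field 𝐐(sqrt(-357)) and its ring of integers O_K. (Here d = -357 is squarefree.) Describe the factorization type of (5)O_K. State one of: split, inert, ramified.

-357 mod 4 = 3, hence disc K = 4·(-357) = -1428 and O_K = ℤ[√-357].
5 ∤ -1428, so 5 is unramified.
Euler's criterion: (-357)^2 mod 5 = 4. Thus (-357|5) = -1.
(-357/5) = -1, so 5 is inert.

p is inert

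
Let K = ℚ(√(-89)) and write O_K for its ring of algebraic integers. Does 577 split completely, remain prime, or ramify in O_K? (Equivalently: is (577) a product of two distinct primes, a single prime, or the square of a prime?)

d = -89 ≡ 3 (mod 4), so O_K = ℤ[√-89] and disc(K) = 4d = -356.
disc(K) = -356 is not divisible by 577; 577 is unramified.
Compute (-89/577) via Euler: 488^((577-1)/2) mod 577 = 576, so (-89/577) = -1.
d is a non-residue mod p, hence 577 remains inert in O_K.

577 remains inert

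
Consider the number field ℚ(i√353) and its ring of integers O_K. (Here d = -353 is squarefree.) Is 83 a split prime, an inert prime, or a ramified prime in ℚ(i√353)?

-353 mod 4 = 3, hence disc K = 4·(-353) = -1412 and O_K = ℤ[√-353].
83 ∤ -1412, so 83 is unramified.
Legendre symbol by Euler's criterion: (-353/83) ≡ (-353)^41 ≡ 82 (mod 83), i.e. (-353/83) = -1.
d is a non-residue mod p, hence 83 remains inert in O_K.

inert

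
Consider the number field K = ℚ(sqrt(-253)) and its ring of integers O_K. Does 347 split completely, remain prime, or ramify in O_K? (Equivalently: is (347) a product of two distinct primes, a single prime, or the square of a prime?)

347 splits in O_K

Since -253 ≢ 1 mod 4, the ring of integers is ℤ[√-253] with discriminant 4·(-253) = -1012.
disc(K) = -1012 is not divisible by 347; 347 is unramified.
(-253/347) = 94^173 mod 347 = 1, giving Legendre symbol 1.
d is a quadratic residue mod p, hence 347 splits in O_K.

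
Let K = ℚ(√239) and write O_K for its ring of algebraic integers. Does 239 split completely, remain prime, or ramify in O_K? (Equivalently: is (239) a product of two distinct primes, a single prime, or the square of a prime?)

239 mod 4 = 3, hence disc K = 4·239 = 956 and O_K = ℤ[√239].
disc(K) = 956 = 239·4, so p = 239 is ramified.

ramified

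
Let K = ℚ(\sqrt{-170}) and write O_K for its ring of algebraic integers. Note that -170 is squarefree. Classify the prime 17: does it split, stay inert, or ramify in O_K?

ramifies in O_K

d = -170 ≡ 2 (mod 4), so O_K = ℤ[√-170] and disc(K) = 4d = -680.
Ramification test: 17 | -680. The prime 17 ramifies in K.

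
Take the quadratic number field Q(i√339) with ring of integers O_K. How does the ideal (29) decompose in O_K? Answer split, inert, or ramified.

29 splits in O_K

d = -339 ≡ 1 (mod 4), so O_K = ℤ[(1+√-339)/2] and disc(K) = d = -339.
disc(K) = -339 is not divisible by 29; 29 is unramified.
Legendre symbol by Euler's criterion: (-339/29) ≡ (-339)^14 ≡ 1 (mod 29), i.e. (-339/29) = 1.
Legendre symbol 1 ⇒ 29 is split.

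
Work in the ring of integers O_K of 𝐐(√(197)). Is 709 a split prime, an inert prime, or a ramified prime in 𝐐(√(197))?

Since 197 ≡ 1 mod 4, the ring of integers is ℤ[(1+√197)/2] with discriminant 197.
Since gcd(709, 197) = 1 the prime 709 does not ramify.
Euler's criterion: 197^354 mod 709 = 708. Thus (197|709) = -1.
d is a non-residue mod p, hence 709 remains inert in O_K.

p is inert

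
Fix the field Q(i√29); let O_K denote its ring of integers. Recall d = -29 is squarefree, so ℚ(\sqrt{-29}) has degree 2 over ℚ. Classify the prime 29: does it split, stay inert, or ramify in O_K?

d = -29 ≡ 3 (mod 4), so O_K = ℤ[√-29] and disc(K) = 4d = -116.
29 divides disc(K) = -116, so 29 ramifies.

29 is ramified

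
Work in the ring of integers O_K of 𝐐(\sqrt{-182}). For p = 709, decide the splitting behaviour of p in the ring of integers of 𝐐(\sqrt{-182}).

-182 mod 4 = 2, hence disc K = 4·(-182) = -728 and O_K = ℤ[√-182].
disc(K) = -728 is not divisible by 709; 709 is unramified.
Compute (-182/709) via Euler: 527^((709-1)/2) mod 709 = 1, so (-182/709) = 1.
(-182/709) = 1, so 709 splits.

split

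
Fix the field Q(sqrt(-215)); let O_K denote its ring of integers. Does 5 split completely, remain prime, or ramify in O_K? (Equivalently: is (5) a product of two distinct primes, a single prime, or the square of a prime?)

ramified

-215 mod 4 = 1, hence disc K = -215 and O_K = ℤ[(1+√-215)/2].
5 divides disc(K) = -215, so 5 ramifies.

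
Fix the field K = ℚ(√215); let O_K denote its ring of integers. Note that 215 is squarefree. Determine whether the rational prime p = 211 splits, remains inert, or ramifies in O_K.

split

Since 215 ≢ 1 mod 4, the ring of integers is ℤ[√215] with discriminant 4·215 = 860.
disc(K) = 860 is not divisible by 211; 211 is unramified.
Compute (215/211) via Euler: 4^((211-1)/2) mod 211 = 1, so (215/211) = 1.
(215/211) = 1, so 211 splits.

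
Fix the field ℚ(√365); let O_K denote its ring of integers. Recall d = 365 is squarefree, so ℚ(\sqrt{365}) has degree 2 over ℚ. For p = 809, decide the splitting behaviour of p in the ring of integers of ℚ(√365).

d = 365 ≡ 1 (mod 4), so O_K = ℤ[(1+√365)/2] and disc(K) = d = 365.
Since gcd(809, 365) = 1 the prime 809 does not ramify.
Euler's criterion: 365^404 mod 809 = 1. Thus (365|809) = 1.
(365/809) = 1, so 809 splits.

splits completely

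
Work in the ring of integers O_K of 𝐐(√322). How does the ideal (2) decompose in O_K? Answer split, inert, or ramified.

d = 322 ≡ 2 (mod 4), so O_K = ℤ[√322] and disc(K) = 4d = 1288.
2 divides disc(K) = 1288, so 2 ramifies.

ramified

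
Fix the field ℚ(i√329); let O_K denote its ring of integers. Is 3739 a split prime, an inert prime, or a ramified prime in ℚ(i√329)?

Since -329 ≢ 1 mod 4, the ring of integers is ℤ[√-329] with discriminant 4·(-329) = -1316.
3739 ∤ -1316, so 3739 is unramified.
Euler's criterion: (-329)^1869 mod 3739 = 1. Thus (-329|3739) = 1.
d is a quadratic residue mod p, hence 3739 splits in O_K.

splits completely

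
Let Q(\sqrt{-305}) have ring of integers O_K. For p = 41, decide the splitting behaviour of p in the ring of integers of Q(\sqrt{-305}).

splits completely

Since -305 ≢ 1 mod 4, the ring of integers is ℤ[√-305] with discriminant 4·(-305) = -1220.
41 ∤ -1220, so 41 is unramified.
Legendre symbol by Euler's criterion: (-305/41) ≡ (-305)^20 ≡ 1 (mod 41), i.e. (-305/41) = 1.
d is a quadratic residue mod p, hence 41 splits in O_K.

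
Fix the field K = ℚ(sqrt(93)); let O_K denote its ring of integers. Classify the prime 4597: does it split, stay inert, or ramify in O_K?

4597 splits in O_K

93 mod 4 = 1, hence disc K = 93 and O_K = ℤ[(1+√93)/2].
Since gcd(4597, 93) = 1 the prime 4597 does not ramify.
(93/4597) = 93^2298 mod 4597 = 1, giving Legendre symbol 1.
(93/4597) = 1, so 4597 splits.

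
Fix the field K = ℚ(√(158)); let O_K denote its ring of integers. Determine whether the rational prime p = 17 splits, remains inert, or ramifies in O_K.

inert — (17) stays prime in O_K

Since 158 ≢ 1 mod 4, the ring of integers is ℤ[√158] with discriminant 4·158 = 632.
17 ∤ 632, so 17 is unramified.
Legendre symbol by Euler's criterion: (158/17) ≡ 158^8 ≡ 16 (mod 17), i.e. (158/17) = -1.
d is a non-residue mod p, hence 17 remains inert in O_K.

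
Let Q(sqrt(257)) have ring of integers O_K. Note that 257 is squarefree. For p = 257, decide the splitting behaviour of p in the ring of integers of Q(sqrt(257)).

ramified

Since 257 ≡ 1 mod 4, the ring of integers is ℤ[(1+√257)/2] with discriminant 257.
disc(K) = 257 = 257·1, so p = 257 is ramified.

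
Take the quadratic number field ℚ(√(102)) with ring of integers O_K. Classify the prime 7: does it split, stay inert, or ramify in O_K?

p splits

d = 102 ≡ 2 (mod 4), so O_K = ℤ[√102] and disc(K) = 4d = 408.
Since gcd(7, 408) = 1 the prime 7 does not ramify.
(102/7) = 4^3 mod 7 = 1, giving Legendre symbol 1.
Legendre symbol 1 ⇒ 7 is split.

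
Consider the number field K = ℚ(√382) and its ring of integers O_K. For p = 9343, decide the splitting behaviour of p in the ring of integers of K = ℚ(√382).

split

Since 382 ≢ 1 mod 4, the ring of integers is ℤ[√382] with discriminant 4·382 = 1528.
Since gcd(9343, 1528) = 1 the prime 9343 does not ramify.
Compute (382/9343) via Euler: 382^((9343-1)/2) mod 9343 = 1, so (382/9343) = 1.
(382/9343) = 1, so 9343 splits.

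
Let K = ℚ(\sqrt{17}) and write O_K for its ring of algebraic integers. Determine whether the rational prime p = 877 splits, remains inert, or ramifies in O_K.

877 remains inert

17 mod 4 = 1, hence disc K = 17 and O_K = ℤ[(1+√17)/2].
disc(K) = 17 is not divisible by 877; 877 is unramified.
(17/877) = 17^438 mod 877 = 876, giving Legendre symbol -1.
d is a non-residue mod p, hence 877 remains inert in O_K.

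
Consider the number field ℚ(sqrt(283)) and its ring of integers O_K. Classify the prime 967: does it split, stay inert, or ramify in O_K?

d = 283 ≡ 3 (mod 4), so O_K = ℤ[√283] and disc(K) = 4d = 1132.
967 ∤ 1132, so 967 is unramified.
Legendre symbol by Euler's criterion: (283/967) ≡ 283^483 ≡ 1 (mod 967), i.e. (283/967) = 1.
Legendre symbol 1 ⇒ 967 is split.

split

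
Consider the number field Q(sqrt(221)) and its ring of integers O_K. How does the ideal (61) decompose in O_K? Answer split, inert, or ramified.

221 mod 4 = 1, hence disc K = 221 and O_K = ℤ[(1+√221)/2].
Since gcd(61, 221) = 1 the prime 61 does not ramify.
Compute (221/61) via Euler: 38^((61-1)/2) mod 61 = 60, so (221/61) = -1.
Legendre symbol -1 ⇒ 61 is inert.

inert — (61) stays prime in O_K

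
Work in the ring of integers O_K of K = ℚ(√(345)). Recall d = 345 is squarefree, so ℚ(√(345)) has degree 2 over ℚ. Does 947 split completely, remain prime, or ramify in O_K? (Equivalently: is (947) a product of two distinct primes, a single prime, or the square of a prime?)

Since 345 ≡ 1 mod 4, the ring of integers is ℤ[(1+√345)/2] with discriminant 345.
Since gcd(947, 345) = 1 the prime 947 does not ramify.
Euler's criterion: 345^473 mod 947 = 1. Thus (345|947) = 1.
(345/947) = 1, so 947 splits.

947 splits in O_K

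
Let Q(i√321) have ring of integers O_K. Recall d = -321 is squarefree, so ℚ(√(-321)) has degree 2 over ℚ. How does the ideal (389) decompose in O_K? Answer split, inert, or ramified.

389 splits in O_K

-321 mod 4 = 3, hence disc K = 4·(-321) = -1284 and O_K = ℤ[√-321].
Since gcd(389, -1284) = 1 the prime 389 does not ramify.
Euler's criterion: (-321)^194 mod 389 = 1. Thus (-321|389) = 1.
(-321/389) = 1, so 389 splits.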